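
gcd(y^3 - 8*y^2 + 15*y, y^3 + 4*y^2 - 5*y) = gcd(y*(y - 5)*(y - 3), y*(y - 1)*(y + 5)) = y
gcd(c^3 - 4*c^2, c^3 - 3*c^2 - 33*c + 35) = 1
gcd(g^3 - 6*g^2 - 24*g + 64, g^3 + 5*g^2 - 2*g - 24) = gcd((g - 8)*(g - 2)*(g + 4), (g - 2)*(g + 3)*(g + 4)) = g^2 + 2*g - 8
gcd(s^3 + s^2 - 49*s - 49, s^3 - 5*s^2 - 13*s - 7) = s^2 - 6*s - 7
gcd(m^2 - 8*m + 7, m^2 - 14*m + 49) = m - 7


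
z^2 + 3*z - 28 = (z - 4)*(z + 7)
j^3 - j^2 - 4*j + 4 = (j - 2)*(j - 1)*(j + 2)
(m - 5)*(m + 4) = m^2 - m - 20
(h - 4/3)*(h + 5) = h^2 + 11*h/3 - 20/3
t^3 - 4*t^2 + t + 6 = (t - 3)*(t - 2)*(t + 1)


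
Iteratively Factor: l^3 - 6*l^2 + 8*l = (l - 2)*(l^2 - 4*l) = l*(l - 2)*(l - 4)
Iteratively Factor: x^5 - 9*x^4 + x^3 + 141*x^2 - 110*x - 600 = (x - 4)*(x^4 - 5*x^3 - 19*x^2 + 65*x + 150) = (x - 4)*(x + 2)*(x^3 - 7*x^2 - 5*x + 75) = (x - 5)*(x - 4)*(x + 2)*(x^2 - 2*x - 15) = (x - 5)*(x - 4)*(x + 2)*(x + 3)*(x - 5)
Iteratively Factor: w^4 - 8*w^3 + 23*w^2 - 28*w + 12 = (w - 2)*(w^3 - 6*w^2 + 11*w - 6) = (w - 2)*(w - 1)*(w^2 - 5*w + 6) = (w - 3)*(w - 2)*(w - 1)*(w - 2)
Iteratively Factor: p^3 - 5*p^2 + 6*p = (p)*(p^2 - 5*p + 6) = p*(p - 3)*(p - 2)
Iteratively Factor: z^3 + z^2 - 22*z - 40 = (z + 2)*(z^2 - z - 20) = (z - 5)*(z + 2)*(z + 4)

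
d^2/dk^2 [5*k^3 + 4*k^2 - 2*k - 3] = 30*k + 8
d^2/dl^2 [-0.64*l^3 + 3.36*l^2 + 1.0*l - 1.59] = 6.72 - 3.84*l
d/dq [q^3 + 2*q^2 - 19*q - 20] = 3*q^2 + 4*q - 19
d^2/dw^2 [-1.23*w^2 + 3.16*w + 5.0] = -2.46000000000000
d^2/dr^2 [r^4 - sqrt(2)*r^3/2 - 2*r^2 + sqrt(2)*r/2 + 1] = 12*r^2 - 3*sqrt(2)*r - 4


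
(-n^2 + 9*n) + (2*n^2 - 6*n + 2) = n^2 + 3*n + 2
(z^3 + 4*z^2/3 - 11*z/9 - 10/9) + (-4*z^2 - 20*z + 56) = z^3 - 8*z^2/3 - 191*z/9 + 494/9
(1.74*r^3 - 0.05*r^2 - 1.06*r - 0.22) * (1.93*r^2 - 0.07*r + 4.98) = 3.3582*r^5 - 0.2183*r^4 + 6.6229*r^3 - 0.5994*r^2 - 5.2634*r - 1.0956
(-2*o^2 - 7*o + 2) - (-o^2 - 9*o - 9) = -o^2 + 2*o + 11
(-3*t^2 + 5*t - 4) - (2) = -3*t^2 + 5*t - 6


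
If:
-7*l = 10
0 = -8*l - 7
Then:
No Solution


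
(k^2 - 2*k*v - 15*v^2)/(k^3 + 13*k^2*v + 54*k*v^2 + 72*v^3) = (k - 5*v)/(k^2 + 10*k*v + 24*v^2)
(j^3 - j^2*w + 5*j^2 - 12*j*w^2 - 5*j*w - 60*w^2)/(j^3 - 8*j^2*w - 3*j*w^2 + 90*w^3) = (j^2 - 4*j*w + 5*j - 20*w)/(j^2 - 11*j*w + 30*w^2)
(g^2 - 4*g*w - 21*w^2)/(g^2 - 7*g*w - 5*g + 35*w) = (g + 3*w)/(g - 5)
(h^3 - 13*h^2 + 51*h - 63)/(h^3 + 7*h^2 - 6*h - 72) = (h^2 - 10*h + 21)/(h^2 + 10*h + 24)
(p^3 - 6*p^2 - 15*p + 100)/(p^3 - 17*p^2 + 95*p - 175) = (p + 4)/(p - 7)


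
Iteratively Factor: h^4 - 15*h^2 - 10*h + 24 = (h + 3)*(h^3 - 3*h^2 - 6*h + 8) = (h - 4)*(h + 3)*(h^2 + h - 2) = (h - 4)*(h + 2)*(h + 3)*(h - 1)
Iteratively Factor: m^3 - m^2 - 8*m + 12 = (m + 3)*(m^2 - 4*m + 4) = (m - 2)*(m + 3)*(m - 2)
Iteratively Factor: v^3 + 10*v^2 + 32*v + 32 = (v + 2)*(v^2 + 8*v + 16) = (v + 2)*(v + 4)*(v + 4)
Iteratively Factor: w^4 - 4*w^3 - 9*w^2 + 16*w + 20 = (w + 1)*(w^3 - 5*w^2 - 4*w + 20) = (w - 2)*(w + 1)*(w^2 - 3*w - 10) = (w - 2)*(w + 1)*(w + 2)*(w - 5)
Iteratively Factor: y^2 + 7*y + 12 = (y + 3)*(y + 4)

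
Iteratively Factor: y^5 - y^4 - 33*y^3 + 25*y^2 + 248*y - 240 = (y - 1)*(y^4 - 33*y^2 - 8*y + 240) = (y - 1)*(y + 4)*(y^3 - 4*y^2 - 17*y + 60) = (y - 1)*(y + 4)^2*(y^2 - 8*y + 15) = (y - 5)*(y - 1)*(y + 4)^2*(y - 3)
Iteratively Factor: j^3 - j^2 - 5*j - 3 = (j - 3)*(j^2 + 2*j + 1) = (j - 3)*(j + 1)*(j + 1)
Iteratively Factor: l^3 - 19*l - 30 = (l - 5)*(l^2 + 5*l + 6) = (l - 5)*(l + 3)*(l + 2)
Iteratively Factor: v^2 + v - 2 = (v + 2)*(v - 1)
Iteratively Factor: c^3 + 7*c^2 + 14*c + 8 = (c + 1)*(c^2 + 6*c + 8) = (c + 1)*(c + 2)*(c + 4)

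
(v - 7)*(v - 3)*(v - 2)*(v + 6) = v^4 - 6*v^3 - 31*v^2 + 204*v - 252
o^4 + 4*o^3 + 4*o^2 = o^2*(o + 2)^2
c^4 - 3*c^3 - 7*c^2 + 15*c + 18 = (c - 3)^2*(c + 1)*(c + 2)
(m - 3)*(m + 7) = m^2 + 4*m - 21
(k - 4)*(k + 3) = k^2 - k - 12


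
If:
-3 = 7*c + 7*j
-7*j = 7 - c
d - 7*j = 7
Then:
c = 1/2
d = 1/2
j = -13/14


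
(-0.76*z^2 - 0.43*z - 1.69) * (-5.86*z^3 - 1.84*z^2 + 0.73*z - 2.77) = 4.4536*z^5 + 3.9182*z^4 + 10.1398*z^3 + 4.9009*z^2 - 0.0426*z + 4.6813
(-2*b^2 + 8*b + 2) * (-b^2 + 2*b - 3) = 2*b^4 - 12*b^3 + 20*b^2 - 20*b - 6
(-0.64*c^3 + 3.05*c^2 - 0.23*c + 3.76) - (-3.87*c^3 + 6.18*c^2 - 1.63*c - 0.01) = 3.23*c^3 - 3.13*c^2 + 1.4*c + 3.77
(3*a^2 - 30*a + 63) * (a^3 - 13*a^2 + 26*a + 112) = 3*a^5 - 69*a^4 + 531*a^3 - 1263*a^2 - 1722*a + 7056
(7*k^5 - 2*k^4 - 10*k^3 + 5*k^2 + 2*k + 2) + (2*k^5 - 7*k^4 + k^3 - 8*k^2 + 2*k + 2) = 9*k^5 - 9*k^4 - 9*k^3 - 3*k^2 + 4*k + 4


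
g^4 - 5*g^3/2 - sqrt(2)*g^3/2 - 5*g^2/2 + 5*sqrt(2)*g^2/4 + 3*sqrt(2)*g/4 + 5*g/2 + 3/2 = (g - 3)*(g + 1/2)*(g - sqrt(2))*(g + sqrt(2)/2)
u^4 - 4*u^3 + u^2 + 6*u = u*(u - 3)*(u - 2)*(u + 1)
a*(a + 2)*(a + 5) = a^3 + 7*a^2 + 10*a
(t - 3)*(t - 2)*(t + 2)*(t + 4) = t^4 + t^3 - 16*t^2 - 4*t + 48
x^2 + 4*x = x*(x + 4)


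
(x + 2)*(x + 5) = x^2 + 7*x + 10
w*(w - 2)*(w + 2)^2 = w^4 + 2*w^3 - 4*w^2 - 8*w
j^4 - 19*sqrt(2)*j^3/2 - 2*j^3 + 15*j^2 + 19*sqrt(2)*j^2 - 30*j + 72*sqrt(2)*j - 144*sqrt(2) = (j - 2)*(j - 8*sqrt(2))*(j - 3*sqrt(2))*(j + 3*sqrt(2)/2)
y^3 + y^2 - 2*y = y*(y - 1)*(y + 2)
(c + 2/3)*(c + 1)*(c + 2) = c^3 + 11*c^2/3 + 4*c + 4/3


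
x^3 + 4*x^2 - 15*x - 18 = (x - 3)*(x + 1)*(x + 6)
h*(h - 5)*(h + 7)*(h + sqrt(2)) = h^4 + sqrt(2)*h^3 + 2*h^3 - 35*h^2 + 2*sqrt(2)*h^2 - 35*sqrt(2)*h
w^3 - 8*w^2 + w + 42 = (w - 7)*(w - 3)*(w + 2)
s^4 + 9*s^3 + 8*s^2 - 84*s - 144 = (s - 3)*(s + 2)*(s + 4)*(s + 6)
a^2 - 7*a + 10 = (a - 5)*(a - 2)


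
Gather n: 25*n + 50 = 25*n + 50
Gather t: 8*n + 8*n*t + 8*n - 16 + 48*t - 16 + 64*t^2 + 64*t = 16*n + 64*t^2 + t*(8*n + 112) - 32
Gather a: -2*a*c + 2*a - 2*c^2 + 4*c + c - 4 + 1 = a*(2 - 2*c) - 2*c^2 + 5*c - 3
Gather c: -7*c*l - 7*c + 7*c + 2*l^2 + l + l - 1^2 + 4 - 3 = -7*c*l + 2*l^2 + 2*l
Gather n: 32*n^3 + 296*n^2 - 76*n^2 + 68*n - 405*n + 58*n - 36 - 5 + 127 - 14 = 32*n^3 + 220*n^2 - 279*n + 72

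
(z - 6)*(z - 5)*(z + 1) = z^3 - 10*z^2 + 19*z + 30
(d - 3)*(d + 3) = d^2 - 9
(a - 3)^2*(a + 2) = a^3 - 4*a^2 - 3*a + 18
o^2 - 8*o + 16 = (o - 4)^2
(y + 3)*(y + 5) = y^2 + 8*y + 15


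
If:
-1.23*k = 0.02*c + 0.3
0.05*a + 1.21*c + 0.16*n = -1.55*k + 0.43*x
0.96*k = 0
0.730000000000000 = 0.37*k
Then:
No Solution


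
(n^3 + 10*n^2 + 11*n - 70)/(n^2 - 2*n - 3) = (-n^3 - 10*n^2 - 11*n + 70)/(-n^2 + 2*n + 3)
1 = 1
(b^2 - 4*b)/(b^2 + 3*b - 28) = b/(b + 7)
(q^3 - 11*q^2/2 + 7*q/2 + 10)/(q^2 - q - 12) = (2*q^2 - 3*q - 5)/(2*(q + 3))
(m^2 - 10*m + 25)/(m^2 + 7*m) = (m^2 - 10*m + 25)/(m*(m + 7))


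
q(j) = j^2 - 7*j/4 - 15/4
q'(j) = 2*j - 7/4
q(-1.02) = -0.92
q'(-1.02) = -3.79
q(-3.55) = 15.06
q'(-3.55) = -8.85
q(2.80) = -0.81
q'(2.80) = 3.85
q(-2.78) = 8.84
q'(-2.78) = -7.31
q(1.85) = -3.56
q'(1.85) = 1.95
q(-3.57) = 15.24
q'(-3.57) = -8.89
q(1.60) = -3.99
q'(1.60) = 1.45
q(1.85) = -3.56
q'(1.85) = 1.95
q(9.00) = 61.50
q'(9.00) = 16.25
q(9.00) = 61.50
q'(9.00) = 16.25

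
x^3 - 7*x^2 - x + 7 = (x - 7)*(x - 1)*(x + 1)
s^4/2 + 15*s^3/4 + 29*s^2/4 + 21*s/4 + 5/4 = (s/2 + 1/2)*(s + 1/2)*(s + 1)*(s + 5)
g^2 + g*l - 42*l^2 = (g - 6*l)*(g + 7*l)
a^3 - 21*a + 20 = (a - 4)*(a - 1)*(a + 5)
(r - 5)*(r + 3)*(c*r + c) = c*r^3 - c*r^2 - 17*c*r - 15*c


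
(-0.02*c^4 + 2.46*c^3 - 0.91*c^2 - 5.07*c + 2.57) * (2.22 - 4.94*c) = 0.0988*c^5 - 12.1968*c^4 + 9.9566*c^3 + 23.0256*c^2 - 23.9512*c + 5.7054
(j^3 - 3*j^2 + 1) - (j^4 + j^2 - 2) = -j^4 + j^3 - 4*j^2 + 3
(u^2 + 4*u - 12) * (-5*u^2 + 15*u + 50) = -5*u^4 - 5*u^3 + 170*u^2 + 20*u - 600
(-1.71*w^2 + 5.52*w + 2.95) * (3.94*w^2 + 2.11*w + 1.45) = -6.7374*w^4 + 18.1407*w^3 + 20.7907*w^2 + 14.2285*w + 4.2775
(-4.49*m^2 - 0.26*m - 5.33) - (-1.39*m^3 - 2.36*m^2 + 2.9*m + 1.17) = 1.39*m^3 - 2.13*m^2 - 3.16*m - 6.5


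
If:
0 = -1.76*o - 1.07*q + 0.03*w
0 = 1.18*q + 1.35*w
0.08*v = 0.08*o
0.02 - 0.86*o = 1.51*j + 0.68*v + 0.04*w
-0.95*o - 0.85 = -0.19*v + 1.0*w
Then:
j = 0.43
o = -0.39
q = 0.63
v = -0.39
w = -0.55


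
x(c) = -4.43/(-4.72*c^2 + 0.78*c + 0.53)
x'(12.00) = -0.00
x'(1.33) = -1.13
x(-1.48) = 0.40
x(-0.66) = 2.17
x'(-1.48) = 0.54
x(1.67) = 0.39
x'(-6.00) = 0.01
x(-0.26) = -545.03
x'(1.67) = -0.52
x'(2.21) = -0.21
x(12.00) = 0.01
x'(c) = -4.43*(9.44*c - 0.78)/(-4.72*c^2 + 0.78*c + 0.53)^2 = (3.4554 - 41.8192*c)/(-4.72*c^2 + 0.78*c + 0.53)^2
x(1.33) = 0.65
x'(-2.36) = 0.13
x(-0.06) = -9.50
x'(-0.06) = 27.44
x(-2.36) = 0.16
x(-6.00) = 0.03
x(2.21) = 0.21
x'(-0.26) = 216885.27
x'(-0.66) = 7.46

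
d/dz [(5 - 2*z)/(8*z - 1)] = -38/(8*z - 1)^2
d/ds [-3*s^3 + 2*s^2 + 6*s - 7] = -9*s^2 + 4*s + 6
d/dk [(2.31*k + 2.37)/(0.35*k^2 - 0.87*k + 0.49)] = (-0.8085*k^2 - 1.659*k + 3.1938)/(0.1225*k^4 - 0.609*k^3 + 1.0999*k^2 - 0.8526*k + 0.2401)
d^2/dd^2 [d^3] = 6*d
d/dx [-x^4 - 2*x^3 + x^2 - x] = -4*x^3 - 6*x^2 + 2*x - 1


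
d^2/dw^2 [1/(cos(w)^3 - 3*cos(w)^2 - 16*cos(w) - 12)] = ((-61*cos(w) - 24*cos(2*w) + 9*cos(3*w))*(-cos(w)^3 + 3*cos(w)^2 + 16*cos(w) + 12)/4 - 2*(-3*cos(w)^2 + 6*cos(w) + 16)^2*sin(w)^2)/(-cos(w)^3 + 3*cos(w)^2 + 16*cos(w) + 12)^3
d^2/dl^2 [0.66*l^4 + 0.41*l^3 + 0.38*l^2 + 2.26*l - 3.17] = 7.92*l^2 + 2.46*l + 0.76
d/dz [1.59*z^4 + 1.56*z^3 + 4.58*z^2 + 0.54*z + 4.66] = 6.36*z^3 + 4.68*z^2 + 9.16*z + 0.54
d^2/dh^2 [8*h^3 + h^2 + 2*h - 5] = 48*h + 2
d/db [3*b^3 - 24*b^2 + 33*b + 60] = 9*b^2 - 48*b + 33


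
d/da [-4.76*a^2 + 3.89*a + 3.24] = 3.89 - 9.52*a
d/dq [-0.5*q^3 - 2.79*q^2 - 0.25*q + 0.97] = -1.5*q^2 - 5.58*q - 0.25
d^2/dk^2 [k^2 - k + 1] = 2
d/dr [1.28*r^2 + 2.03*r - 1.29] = 2.56*r + 2.03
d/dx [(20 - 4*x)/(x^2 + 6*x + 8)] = 4*(-x^2 - 6*x + 2*(x - 5)*(x + 3) - 8)/(x^2 + 6*x + 8)^2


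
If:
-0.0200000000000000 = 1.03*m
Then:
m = -0.02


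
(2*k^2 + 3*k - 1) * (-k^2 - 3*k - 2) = -2*k^4 - 9*k^3 - 12*k^2 - 3*k + 2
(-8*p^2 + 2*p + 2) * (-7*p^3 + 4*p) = 56*p^5 - 14*p^4 - 46*p^3 + 8*p^2 + 8*p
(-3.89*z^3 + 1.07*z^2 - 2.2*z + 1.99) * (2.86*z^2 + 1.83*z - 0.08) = -11.1254*z^5 - 4.0585*z^4 - 4.0227*z^3 + 1.5798*z^2 + 3.8177*z - 0.1592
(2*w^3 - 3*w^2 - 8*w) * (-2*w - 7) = -4*w^4 - 8*w^3 + 37*w^2 + 56*w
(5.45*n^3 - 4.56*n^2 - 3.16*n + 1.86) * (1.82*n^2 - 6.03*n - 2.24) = 9.919*n^5 - 41.1627*n^4 + 9.5376*n^3 + 32.6544*n^2 - 4.1374*n - 4.1664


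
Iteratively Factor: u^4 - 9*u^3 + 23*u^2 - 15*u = (u)*(u^3 - 9*u^2 + 23*u - 15) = u*(u - 5)*(u^2 - 4*u + 3) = u*(u - 5)*(u - 3)*(u - 1)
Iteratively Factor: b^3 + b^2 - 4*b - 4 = (b + 2)*(b^2 - b - 2) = (b - 2)*(b + 2)*(b + 1)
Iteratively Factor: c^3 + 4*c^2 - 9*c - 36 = (c + 3)*(c^2 + c - 12) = (c - 3)*(c + 3)*(c + 4)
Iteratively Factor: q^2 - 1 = (q + 1)*(q - 1)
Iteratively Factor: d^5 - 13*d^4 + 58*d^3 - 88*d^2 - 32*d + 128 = (d - 4)*(d^4 - 9*d^3 + 22*d^2 - 32) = (d - 4)*(d + 1)*(d^3 - 10*d^2 + 32*d - 32) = (d - 4)*(d - 2)*(d + 1)*(d^2 - 8*d + 16) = (d - 4)^2*(d - 2)*(d + 1)*(d - 4)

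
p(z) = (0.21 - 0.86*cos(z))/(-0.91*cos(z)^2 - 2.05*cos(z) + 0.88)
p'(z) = (0.21 - 0.86*cos(z))*(-1.82*sin(z)*cos(z) - 2.05*sin(z))/(-0.91*cos(z)^2 - 2.05*cos(z) + 0.88)^2 + 0.86*sin(z)/(-0.91*cos(z)^2 - 2.05*cos(z) + 0.88)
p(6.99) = 0.37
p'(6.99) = 0.22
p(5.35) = 0.46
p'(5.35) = -0.69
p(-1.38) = 0.10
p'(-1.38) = -1.32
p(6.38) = 0.31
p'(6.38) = 0.02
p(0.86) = 0.42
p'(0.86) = 0.44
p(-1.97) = 0.35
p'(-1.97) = -0.23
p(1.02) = 0.54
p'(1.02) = 1.48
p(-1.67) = 0.27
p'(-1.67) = -0.32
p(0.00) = 0.31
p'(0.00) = 0.00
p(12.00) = 0.34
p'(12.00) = -0.13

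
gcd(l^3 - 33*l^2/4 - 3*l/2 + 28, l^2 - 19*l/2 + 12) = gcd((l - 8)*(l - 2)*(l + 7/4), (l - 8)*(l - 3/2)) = l - 8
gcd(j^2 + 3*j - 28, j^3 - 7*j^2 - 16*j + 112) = j - 4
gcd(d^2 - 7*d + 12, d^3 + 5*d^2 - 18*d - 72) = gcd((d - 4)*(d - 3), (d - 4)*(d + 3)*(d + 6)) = d - 4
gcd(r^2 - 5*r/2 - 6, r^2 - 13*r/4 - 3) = r - 4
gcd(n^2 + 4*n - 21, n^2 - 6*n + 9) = n - 3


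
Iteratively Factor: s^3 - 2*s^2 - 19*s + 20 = (s - 1)*(s^2 - s - 20) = (s - 1)*(s + 4)*(s - 5)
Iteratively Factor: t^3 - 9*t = (t + 3)*(t^2 - 3*t) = t*(t + 3)*(t - 3)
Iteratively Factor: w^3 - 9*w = (w + 3)*(w^2 - 3*w) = (w - 3)*(w + 3)*(w)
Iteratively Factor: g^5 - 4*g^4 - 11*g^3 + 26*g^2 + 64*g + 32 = (g + 1)*(g^4 - 5*g^3 - 6*g^2 + 32*g + 32) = (g - 4)*(g + 1)*(g^3 - g^2 - 10*g - 8) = (g - 4)*(g + 1)*(g + 2)*(g^2 - 3*g - 4) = (g - 4)*(g + 1)^2*(g + 2)*(g - 4)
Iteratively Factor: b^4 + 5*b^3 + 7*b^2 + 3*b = (b)*(b^3 + 5*b^2 + 7*b + 3) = b*(b + 1)*(b^2 + 4*b + 3) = b*(b + 1)^2*(b + 3)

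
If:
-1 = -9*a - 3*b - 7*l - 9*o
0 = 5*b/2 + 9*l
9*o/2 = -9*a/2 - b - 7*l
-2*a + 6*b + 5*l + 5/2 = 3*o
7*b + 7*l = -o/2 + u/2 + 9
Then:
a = -1225/318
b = 18/53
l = -5/53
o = 3743/954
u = -10153/954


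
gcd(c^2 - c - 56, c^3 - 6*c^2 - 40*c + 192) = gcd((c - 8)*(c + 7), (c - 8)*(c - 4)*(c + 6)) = c - 8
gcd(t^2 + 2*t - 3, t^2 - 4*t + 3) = t - 1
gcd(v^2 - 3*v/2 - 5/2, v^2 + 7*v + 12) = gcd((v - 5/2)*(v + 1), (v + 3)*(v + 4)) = 1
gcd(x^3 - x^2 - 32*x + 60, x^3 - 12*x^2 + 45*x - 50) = x^2 - 7*x + 10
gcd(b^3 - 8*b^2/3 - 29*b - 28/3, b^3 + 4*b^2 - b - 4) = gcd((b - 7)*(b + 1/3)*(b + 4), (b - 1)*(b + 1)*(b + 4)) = b + 4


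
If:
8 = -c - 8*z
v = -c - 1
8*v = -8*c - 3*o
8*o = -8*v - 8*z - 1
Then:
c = 19/27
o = 8/3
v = -46/27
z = -235/216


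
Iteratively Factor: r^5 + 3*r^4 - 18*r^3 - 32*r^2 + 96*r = (r - 3)*(r^4 + 6*r^3 - 32*r) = (r - 3)*(r + 4)*(r^3 + 2*r^2 - 8*r) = (r - 3)*(r - 2)*(r + 4)*(r^2 + 4*r) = r*(r - 3)*(r - 2)*(r + 4)*(r + 4)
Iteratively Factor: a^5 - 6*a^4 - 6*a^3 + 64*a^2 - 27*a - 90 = (a + 1)*(a^4 - 7*a^3 + a^2 + 63*a - 90) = (a - 2)*(a + 1)*(a^3 - 5*a^2 - 9*a + 45) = (a - 3)*(a - 2)*(a + 1)*(a^2 - 2*a - 15) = (a - 3)*(a - 2)*(a + 1)*(a + 3)*(a - 5)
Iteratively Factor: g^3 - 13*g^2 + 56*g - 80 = (g - 4)*(g^2 - 9*g + 20) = (g - 5)*(g - 4)*(g - 4)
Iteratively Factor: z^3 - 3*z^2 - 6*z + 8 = (z + 2)*(z^2 - 5*z + 4) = (z - 4)*(z + 2)*(z - 1)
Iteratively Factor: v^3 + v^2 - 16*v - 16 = (v + 4)*(v^2 - 3*v - 4) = (v - 4)*(v + 4)*(v + 1)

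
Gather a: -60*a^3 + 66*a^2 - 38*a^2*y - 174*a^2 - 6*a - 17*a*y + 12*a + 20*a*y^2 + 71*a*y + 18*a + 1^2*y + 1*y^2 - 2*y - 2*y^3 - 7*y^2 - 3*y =-60*a^3 + a^2*(-38*y - 108) + a*(20*y^2 + 54*y + 24) - 2*y^3 - 6*y^2 - 4*y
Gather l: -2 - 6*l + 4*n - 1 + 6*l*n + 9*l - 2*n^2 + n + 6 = l*(6*n + 3) - 2*n^2 + 5*n + 3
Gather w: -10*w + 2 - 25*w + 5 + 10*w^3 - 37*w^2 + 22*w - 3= 10*w^3 - 37*w^2 - 13*w + 4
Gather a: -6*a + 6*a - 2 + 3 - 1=0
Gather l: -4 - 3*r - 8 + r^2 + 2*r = r^2 - r - 12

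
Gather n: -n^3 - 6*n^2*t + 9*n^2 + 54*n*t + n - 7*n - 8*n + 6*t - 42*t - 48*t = -n^3 + n^2*(9 - 6*t) + n*(54*t - 14) - 84*t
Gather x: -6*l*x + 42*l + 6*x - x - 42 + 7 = 42*l + x*(5 - 6*l) - 35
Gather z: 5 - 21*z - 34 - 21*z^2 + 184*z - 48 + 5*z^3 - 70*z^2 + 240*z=5*z^3 - 91*z^2 + 403*z - 77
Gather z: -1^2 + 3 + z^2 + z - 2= z^2 + z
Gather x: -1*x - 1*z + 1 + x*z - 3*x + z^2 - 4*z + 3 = x*(z - 4) + z^2 - 5*z + 4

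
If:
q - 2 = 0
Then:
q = 2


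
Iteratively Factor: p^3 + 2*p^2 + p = (p + 1)*(p^2 + p) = p*(p + 1)*(p + 1)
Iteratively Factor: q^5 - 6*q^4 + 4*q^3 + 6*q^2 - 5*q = (q)*(q^4 - 6*q^3 + 4*q^2 + 6*q - 5) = q*(q - 1)*(q^3 - 5*q^2 - q + 5) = q*(q - 1)^2*(q^2 - 4*q - 5) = q*(q - 1)^2*(q + 1)*(q - 5)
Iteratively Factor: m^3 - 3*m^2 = (m)*(m^2 - 3*m) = m*(m - 3)*(m)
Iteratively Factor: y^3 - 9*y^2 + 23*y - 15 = (y - 3)*(y^2 - 6*y + 5) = (y - 5)*(y - 3)*(y - 1)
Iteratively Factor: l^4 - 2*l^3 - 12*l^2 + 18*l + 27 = (l - 3)*(l^3 + l^2 - 9*l - 9) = (l - 3)*(l + 1)*(l^2 - 9) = (l - 3)*(l + 1)*(l + 3)*(l - 3)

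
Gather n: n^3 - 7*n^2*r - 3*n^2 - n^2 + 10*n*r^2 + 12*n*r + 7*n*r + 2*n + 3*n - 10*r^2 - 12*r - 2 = n^3 + n^2*(-7*r - 4) + n*(10*r^2 + 19*r + 5) - 10*r^2 - 12*r - 2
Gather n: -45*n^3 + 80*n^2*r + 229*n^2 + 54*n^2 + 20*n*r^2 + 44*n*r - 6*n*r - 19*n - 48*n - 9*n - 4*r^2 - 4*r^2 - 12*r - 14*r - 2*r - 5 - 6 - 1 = -45*n^3 + n^2*(80*r + 283) + n*(20*r^2 + 38*r - 76) - 8*r^2 - 28*r - 12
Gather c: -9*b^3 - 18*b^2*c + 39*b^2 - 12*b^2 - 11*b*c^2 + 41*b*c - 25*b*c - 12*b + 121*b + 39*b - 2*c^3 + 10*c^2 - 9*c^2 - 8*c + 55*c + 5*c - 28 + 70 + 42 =-9*b^3 + 27*b^2 + 148*b - 2*c^3 + c^2*(1 - 11*b) + c*(-18*b^2 + 16*b + 52) + 84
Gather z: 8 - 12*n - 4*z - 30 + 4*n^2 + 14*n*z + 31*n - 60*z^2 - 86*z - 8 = 4*n^2 + 19*n - 60*z^2 + z*(14*n - 90) - 30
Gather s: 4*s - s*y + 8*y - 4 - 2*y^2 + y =s*(4 - y) - 2*y^2 + 9*y - 4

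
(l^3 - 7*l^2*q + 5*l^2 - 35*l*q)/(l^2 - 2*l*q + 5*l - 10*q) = l*(-l + 7*q)/(-l + 2*q)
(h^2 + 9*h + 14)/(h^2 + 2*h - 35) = (h + 2)/(h - 5)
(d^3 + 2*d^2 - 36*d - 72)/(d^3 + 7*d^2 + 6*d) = (d^2 - 4*d - 12)/(d*(d + 1))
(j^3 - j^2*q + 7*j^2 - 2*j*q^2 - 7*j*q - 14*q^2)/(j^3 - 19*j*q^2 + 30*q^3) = (-j^2 - j*q - 7*j - 7*q)/(-j^2 - 2*j*q + 15*q^2)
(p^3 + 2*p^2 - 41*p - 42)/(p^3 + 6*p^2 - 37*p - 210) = (p + 1)/(p + 5)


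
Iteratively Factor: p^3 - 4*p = (p + 2)*(p^2 - 2*p) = p*(p + 2)*(p - 2)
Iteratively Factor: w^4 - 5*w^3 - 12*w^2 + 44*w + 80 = (w + 2)*(w^3 - 7*w^2 + 2*w + 40) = (w - 5)*(w + 2)*(w^2 - 2*w - 8) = (w - 5)*(w + 2)^2*(w - 4)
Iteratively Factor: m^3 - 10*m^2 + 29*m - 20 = (m - 4)*(m^2 - 6*m + 5) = (m - 5)*(m - 4)*(m - 1)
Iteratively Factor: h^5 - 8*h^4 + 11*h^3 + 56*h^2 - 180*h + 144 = (h - 3)*(h^4 - 5*h^3 - 4*h^2 + 44*h - 48) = (h - 4)*(h - 3)*(h^3 - h^2 - 8*h + 12) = (h - 4)*(h - 3)*(h + 3)*(h^2 - 4*h + 4) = (h - 4)*(h - 3)*(h - 2)*(h + 3)*(h - 2)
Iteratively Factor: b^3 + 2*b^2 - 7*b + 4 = (b + 4)*(b^2 - 2*b + 1) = (b - 1)*(b + 4)*(b - 1)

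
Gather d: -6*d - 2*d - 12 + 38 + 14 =40 - 8*d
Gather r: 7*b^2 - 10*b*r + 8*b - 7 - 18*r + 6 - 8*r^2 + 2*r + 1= 7*b^2 + 8*b - 8*r^2 + r*(-10*b - 16)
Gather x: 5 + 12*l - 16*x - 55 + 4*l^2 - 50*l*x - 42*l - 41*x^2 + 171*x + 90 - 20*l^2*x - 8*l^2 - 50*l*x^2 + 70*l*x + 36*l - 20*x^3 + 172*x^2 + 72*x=-4*l^2 + 6*l - 20*x^3 + x^2*(131 - 50*l) + x*(-20*l^2 + 20*l + 227) + 40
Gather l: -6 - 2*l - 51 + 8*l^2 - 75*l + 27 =8*l^2 - 77*l - 30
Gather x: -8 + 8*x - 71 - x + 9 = 7*x - 70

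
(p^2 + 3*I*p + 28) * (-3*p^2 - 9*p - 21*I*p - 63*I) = -3*p^4 - 9*p^3 - 30*I*p^3 - 21*p^2 - 90*I*p^2 - 63*p - 588*I*p - 1764*I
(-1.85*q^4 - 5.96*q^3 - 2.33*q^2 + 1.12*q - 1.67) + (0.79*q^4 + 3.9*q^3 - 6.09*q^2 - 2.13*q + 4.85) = -1.06*q^4 - 2.06*q^3 - 8.42*q^2 - 1.01*q + 3.18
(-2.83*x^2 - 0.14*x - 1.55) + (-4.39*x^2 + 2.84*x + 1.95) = -7.22*x^2 + 2.7*x + 0.4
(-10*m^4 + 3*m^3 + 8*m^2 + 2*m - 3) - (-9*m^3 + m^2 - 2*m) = -10*m^4 + 12*m^3 + 7*m^2 + 4*m - 3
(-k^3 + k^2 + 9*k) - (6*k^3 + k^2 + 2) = -7*k^3 + 9*k - 2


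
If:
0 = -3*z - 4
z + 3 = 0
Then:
No Solution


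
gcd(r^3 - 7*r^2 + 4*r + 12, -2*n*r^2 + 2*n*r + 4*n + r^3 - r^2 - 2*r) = r^2 - r - 2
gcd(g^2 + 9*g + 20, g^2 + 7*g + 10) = g + 5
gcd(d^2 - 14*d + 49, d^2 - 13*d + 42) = d - 7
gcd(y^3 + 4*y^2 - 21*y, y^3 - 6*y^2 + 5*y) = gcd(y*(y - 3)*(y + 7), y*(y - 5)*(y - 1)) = y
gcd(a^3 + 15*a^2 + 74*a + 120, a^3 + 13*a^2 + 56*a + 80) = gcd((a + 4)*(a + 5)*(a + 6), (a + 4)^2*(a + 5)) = a^2 + 9*a + 20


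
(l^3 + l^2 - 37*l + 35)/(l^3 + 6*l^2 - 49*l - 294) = (l^2 - 6*l + 5)/(l^2 - l - 42)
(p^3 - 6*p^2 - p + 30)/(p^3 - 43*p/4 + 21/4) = 4*(p^2 - 3*p - 10)/(4*p^2 + 12*p - 7)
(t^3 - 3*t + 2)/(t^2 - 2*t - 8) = (t^2 - 2*t + 1)/(t - 4)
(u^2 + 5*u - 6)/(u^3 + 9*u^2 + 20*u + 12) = (u - 1)/(u^2 + 3*u + 2)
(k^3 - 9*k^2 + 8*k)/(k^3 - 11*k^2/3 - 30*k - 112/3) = 3*k*(k - 1)/(3*k^2 + 13*k + 14)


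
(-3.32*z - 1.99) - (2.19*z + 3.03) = -5.51*z - 5.02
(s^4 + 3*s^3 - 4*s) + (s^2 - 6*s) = s^4 + 3*s^3 + s^2 - 10*s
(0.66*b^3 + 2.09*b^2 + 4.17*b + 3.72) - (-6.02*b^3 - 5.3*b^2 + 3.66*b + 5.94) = 6.68*b^3 + 7.39*b^2 + 0.51*b - 2.22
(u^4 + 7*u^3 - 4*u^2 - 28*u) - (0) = u^4 + 7*u^3 - 4*u^2 - 28*u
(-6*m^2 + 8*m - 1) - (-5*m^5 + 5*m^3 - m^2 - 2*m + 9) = 5*m^5 - 5*m^3 - 5*m^2 + 10*m - 10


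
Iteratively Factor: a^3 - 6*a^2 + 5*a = (a)*(a^2 - 6*a + 5) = a*(a - 5)*(a - 1)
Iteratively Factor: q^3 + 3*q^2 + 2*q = (q + 2)*(q^2 + q) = (q + 1)*(q + 2)*(q)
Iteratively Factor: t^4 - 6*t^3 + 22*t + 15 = (t + 1)*(t^3 - 7*t^2 + 7*t + 15) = (t + 1)^2*(t^2 - 8*t + 15) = (t - 3)*(t + 1)^2*(t - 5)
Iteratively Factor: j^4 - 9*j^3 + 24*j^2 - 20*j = (j)*(j^3 - 9*j^2 + 24*j - 20) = j*(j - 2)*(j^2 - 7*j + 10) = j*(j - 2)^2*(j - 5)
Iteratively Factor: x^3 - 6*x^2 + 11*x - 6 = (x - 3)*(x^2 - 3*x + 2) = (x - 3)*(x - 1)*(x - 2)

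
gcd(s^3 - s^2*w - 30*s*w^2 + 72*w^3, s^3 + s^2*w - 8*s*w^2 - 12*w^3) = s - 3*w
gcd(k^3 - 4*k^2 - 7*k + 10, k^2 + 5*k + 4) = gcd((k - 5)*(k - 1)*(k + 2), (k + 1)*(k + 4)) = 1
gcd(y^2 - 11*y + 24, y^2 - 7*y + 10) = 1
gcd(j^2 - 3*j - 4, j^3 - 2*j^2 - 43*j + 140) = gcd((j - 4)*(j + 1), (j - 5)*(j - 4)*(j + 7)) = j - 4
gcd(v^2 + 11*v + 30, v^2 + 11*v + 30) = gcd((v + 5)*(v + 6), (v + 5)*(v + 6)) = v^2 + 11*v + 30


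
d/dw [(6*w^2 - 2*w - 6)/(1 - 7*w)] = 2*(-21*w^2 + 6*w - 22)/(49*w^2 - 14*w + 1)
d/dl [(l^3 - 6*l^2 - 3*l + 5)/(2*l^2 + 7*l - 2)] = (2*l^4 + 14*l^3 - 42*l^2 + 4*l - 29)/(4*l^4 + 28*l^3 + 41*l^2 - 28*l + 4)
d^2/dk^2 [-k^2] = -2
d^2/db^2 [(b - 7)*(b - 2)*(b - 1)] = 6*b - 20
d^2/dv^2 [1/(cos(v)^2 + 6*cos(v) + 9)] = 2*(3*cos(v) - cos(2*v) + 2)/(cos(v) + 3)^4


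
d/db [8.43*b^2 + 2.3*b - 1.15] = 16.86*b + 2.3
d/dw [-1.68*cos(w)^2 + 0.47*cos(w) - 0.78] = (3.36*cos(w) - 0.47)*sin(w)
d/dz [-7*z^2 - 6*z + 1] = -14*z - 6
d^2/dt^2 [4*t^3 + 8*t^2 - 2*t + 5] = 24*t + 16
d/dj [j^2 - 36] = 2*j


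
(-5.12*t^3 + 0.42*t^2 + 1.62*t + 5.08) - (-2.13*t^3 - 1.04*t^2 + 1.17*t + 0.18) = -2.99*t^3 + 1.46*t^2 + 0.45*t + 4.9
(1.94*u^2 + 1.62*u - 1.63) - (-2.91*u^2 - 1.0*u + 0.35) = 4.85*u^2 + 2.62*u - 1.98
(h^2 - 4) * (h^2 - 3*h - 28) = h^4 - 3*h^3 - 32*h^2 + 12*h + 112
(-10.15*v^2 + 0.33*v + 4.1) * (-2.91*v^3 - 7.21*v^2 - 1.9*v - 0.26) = 29.5365*v^5 + 72.2212*v^4 + 4.9747*v^3 - 27.549*v^2 - 7.8758*v - 1.066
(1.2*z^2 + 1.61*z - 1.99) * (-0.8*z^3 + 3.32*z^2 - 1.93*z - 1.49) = -0.96*z^5 + 2.696*z^4 + 4.6212*z^3 - 11.5021*z^2 + 1.4418*z + 2.9651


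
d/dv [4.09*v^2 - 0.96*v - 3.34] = 8.18*v - 0.96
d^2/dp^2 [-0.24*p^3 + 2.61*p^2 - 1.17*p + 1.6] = 5.22 - 1.44*p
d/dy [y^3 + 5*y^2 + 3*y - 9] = 3*y^2 + 10*y + 3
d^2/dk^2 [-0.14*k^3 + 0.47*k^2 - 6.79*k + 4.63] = 0.94 - 0.84*k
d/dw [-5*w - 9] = -5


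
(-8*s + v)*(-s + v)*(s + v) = 8*s^3 - s^2*v - 8*s*v^2 + v^3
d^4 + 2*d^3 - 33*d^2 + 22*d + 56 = (d - 4)*(d - 2)*(d + 1)*(d + 7)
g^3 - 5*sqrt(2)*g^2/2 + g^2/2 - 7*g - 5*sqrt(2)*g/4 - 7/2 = (g + 1/2)*(g - 7*sqrt(2)/2)*(g + sqrt(2))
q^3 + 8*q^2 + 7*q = q*(q + 1)*(q + 7)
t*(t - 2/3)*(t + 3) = t^3 + 7*t^2/3 - 2*t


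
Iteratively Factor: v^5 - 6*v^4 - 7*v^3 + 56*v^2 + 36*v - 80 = (v + 2)*(v^4 - 8*v^3 + 9*v^2 + 38*v - 40) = (v - 4)*(v + 2)*(v^3 - 4*v^2 - 7*v + 10) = (v - 5)*(v - 4)*(v + 2)*(v^2 + v - 2) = (v - 5)*(v - 4)*(v + 2)^2*(v - 1)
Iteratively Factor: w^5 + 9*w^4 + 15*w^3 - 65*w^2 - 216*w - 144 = (w + 4)*(w^4 + 5*w^3 - 5*w^2 - 45*w - 36) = (w - 3)*(w + 4)*(w^3 + 8*w^2 + 19*w + 12) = (w - 3)*(w + 1)*(w + 4)*(w^2 + 7*w + 12) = (w - 3)*(w + 1)*(w + 3)*(w + 4)*(w + 4)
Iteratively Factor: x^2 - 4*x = (x - 4)*(x)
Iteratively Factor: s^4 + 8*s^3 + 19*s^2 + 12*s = (s)*(s^3 + 8*s^2 + 19*s + 12) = s*(s + 4)*(s^2 + 4*s + 3) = s*(s + 3)*(s + 4)*(s + 1)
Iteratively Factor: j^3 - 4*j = (j - 2)*(j^2 + 2*j) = j*(j - 2)*(j + 2)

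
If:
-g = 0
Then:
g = 0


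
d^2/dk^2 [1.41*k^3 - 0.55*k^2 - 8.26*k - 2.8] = 8.46*k - 1.1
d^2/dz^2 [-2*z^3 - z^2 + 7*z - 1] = -12*z - 2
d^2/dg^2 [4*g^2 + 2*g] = 8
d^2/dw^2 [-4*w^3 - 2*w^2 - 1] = -24*w - 4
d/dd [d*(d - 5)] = 2*d - 5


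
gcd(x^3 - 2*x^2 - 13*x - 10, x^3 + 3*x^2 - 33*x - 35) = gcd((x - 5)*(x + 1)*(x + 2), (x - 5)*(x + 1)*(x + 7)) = x^2 - 4*x - 5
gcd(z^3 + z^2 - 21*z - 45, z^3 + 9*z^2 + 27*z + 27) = z^2 + 6*z + 9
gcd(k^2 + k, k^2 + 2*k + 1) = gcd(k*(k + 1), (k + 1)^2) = k + 1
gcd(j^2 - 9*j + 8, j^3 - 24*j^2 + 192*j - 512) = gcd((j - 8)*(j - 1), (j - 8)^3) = j - 8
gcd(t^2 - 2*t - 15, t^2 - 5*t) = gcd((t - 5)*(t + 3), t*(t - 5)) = t - 5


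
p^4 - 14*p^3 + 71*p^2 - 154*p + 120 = (p - 5)*(p - 4)*(p - 3)*(p - 2)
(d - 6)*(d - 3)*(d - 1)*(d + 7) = d^4 - 3*d^3 - 43*d^2 + 171*d - 126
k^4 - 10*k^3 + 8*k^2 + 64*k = k*(k - 8)*(k - 4)*(k + 2)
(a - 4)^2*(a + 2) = a^3 - 6*a^2 + 32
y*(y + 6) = y^2 + 6*y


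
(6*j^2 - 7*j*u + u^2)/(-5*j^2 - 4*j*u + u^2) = (-6*j^2 + 7*j*u - u^2)/(5*j^2 + 4*j*u - u^2)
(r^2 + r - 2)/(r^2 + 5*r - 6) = (r + 2)/(r + 6)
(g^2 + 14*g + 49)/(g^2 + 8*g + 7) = (g + 7)/(g + 1)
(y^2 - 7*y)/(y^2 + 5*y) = (y - 7)/(y + 5)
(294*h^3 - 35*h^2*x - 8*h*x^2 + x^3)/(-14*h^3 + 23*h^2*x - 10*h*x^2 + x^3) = (-42*h^2 - h*x + x^2)/(2*h^2 - 3*h*x + x^2)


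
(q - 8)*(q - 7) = q^2 - 15*q + 56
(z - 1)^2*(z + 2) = z^3 - 3*z + 2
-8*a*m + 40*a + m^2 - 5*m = (-8*a + m)*(m - 5)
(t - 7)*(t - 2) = t^2 - 9*t + 14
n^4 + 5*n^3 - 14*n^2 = n^2*(n - 2)*(n + 7)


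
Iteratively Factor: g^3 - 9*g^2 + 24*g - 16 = (g - 4)*(g^2 - 5*g + 4) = (g - 4)*(g - 1)*(g - 4)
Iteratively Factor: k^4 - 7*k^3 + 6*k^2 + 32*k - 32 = (k + 2)*(k^3 - 9*k^2 + 24*k - 16) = (k - 4)*(k + 2)*(k^2 - 5*k + 4) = (k - 4)*(k - 1)*(k + 2)*(k - 4)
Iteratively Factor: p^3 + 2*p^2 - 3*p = (p - 1)*(p^2 + 3*p) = p*(p - 1)*(p + 3)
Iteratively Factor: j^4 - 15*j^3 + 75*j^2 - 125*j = (j - 5)*(j^3 - 10*j^2 + 25*j) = (j - 5)^2*(j^2 - 5*j) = (j - 5)^3*(j)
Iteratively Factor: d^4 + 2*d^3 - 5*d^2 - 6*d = (d)*(d^3 + 2*d^2 - 5*d - 6) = d*(d + 1)*(d^2 + d - 6) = d*(d - 2)*(d + 1)*(d + 3)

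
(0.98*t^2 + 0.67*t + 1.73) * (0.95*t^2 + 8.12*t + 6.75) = 0.931*t^4 + 8.5941*t^3 + 13.6989*t^2 + 18.5701*t + 11.6775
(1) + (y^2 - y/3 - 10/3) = y^2 - y/3 - 7/3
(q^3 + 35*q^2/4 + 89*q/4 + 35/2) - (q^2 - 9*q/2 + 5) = q^3 + 31*q^2/4 + 107*q/4 + 25/2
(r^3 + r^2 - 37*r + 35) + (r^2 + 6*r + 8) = r^3 + 2*r^2 - 31*r + 43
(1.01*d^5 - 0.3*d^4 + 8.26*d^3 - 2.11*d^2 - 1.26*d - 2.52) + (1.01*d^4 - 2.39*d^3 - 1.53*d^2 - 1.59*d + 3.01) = 1.01*d^5 + 0.71*d^4 + 5.87*d^3 - 3.64*d^2 - 2.85*d + 0.49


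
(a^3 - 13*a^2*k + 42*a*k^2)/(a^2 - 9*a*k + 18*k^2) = a*(a - 7*k)/(a - 3*k)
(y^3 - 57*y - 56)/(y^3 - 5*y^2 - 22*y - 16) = (y + 7)/(y + 2)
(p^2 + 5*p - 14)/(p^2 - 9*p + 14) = (p + 7)/(p - 7)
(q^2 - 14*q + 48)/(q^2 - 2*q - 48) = (q - 6)/(q + 6)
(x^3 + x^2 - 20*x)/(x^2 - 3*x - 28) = x*(-x^2 - x + 20)/(-x^2 + 3*x + 28)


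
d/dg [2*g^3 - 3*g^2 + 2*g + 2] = 6*g^2 - 6*g + 2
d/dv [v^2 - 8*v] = 2*v - 8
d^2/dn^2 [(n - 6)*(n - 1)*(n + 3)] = 6*n - 8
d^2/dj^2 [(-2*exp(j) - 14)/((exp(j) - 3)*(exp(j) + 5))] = 2*(-exp(4*j) - 26*exp(3*j) - 132*exp(2*j) - 478*exp(j) - 435)*exp(j)/(exp(6*j) + 6*exp(5*j) - 33*exp(4*j) - 172*exp(3*j) + 495*exp(2*j) + 1350*exp(j) - 3375)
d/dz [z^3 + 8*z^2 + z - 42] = 3*z^2 + 16*z + 1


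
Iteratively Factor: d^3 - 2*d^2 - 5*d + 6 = (d + 2)*(d^2 - 4*d + 3) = (d - 3)*(d + 2)*(d - 1)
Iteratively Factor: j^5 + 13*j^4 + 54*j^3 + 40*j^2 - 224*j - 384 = (j + 4)*(j^4 + 9*j^3 + 18*j^2 - 32*j - 96) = (j + 4)^2*(j^3 + 5*j^2 - 2*j - 24) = (j + 3)*(j + 4)^2*(j^2 + 2*j - 8) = (j + 3)*(j + 4)^3*(j - 2)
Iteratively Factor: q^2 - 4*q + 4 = (q - 2)*(q - 2)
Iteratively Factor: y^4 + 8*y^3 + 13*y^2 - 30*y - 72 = (y - 2)*(y^3 + 10*y^2 + 33*y + 36) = (y - 2)*(y + 3)*(y^2 + 7*y + 12) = (y - 2)*(y + 3)^2*(y + 4)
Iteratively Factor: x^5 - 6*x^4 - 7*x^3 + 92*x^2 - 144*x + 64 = (x + 4)*(x^4 - 10*x^3 + 33*x^2 - 40*x + 16) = (x - 4)*(x + 4)*(x^3 - 6*x^2 + 9*x - 4) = (x - 4)^2*(x + 4)*(x^2 - 2*x + 1) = (x - 4)^2*(x - 1)*(x + 4)*(x - 1)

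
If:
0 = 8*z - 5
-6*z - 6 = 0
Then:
No Solution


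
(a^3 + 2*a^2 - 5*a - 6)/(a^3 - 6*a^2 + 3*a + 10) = (a + 3)/(a - 5)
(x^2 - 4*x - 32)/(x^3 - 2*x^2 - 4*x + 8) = (x^2 - 4*x - 32)/(x^3 - 2*x^2 - 4*x + 8)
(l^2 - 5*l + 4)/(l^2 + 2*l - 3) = (l - 4)/(l + 3)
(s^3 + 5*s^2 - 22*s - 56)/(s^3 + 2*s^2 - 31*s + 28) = (s + 2)/(s - 1)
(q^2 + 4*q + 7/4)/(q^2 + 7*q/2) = (q + 1/2)/q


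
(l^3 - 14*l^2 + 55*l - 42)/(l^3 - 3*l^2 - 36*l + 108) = (l^2 - 8*l + 7)/(l^2 + 3*l - 18)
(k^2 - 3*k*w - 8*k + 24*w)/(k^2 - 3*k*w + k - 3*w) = (k - 8)/(k + 1)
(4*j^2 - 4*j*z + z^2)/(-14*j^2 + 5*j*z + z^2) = (-2*j + z)/(7*j + z)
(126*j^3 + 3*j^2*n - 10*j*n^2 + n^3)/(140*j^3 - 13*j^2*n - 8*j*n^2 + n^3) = (18*j^2 + 3*j*n - n^2)/(20*j^2 + j*n - n^2)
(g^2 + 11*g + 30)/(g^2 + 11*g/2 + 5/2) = 2*(g + 6)/(2*g + 1)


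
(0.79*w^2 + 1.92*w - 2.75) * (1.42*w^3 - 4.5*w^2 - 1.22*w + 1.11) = 1.1218*w^5 - 0.8286*w^4 - 13.5088*w^3 + 10.9095*w^2 + 5.4862*w - 3.0525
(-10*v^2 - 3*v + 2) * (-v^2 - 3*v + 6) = 10*v^4 + 33*v^3 - 53*v^2 - 24*v + 12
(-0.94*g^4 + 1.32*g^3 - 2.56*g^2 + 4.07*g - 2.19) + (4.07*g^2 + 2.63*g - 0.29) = -0.94*g^4 + 1.32*g^3 + 1.51*g^2 + 6.7*g - 2.48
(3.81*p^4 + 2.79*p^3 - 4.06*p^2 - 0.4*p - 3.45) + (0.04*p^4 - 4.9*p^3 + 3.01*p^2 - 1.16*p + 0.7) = 3.85*p^4 - 2.11*p^3 - 1.05*p^2 - 1.56*p - 2.75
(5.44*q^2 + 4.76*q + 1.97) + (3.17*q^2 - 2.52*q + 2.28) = 8.61*q^2 + 2.24*q + 4.25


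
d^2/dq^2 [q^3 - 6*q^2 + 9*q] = 6*q - 12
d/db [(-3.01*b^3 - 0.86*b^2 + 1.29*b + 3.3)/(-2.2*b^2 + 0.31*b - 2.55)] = (6.622*b^4 - 1.8662*b^3 + 25.5979*b^2 + 18.906*b - 4.3125)/(4.84*b^4 - 1.364*b^3 + 11.3161*b^2 - 1.581*b + 6.5025)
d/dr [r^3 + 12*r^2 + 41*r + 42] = 3*r^2 + 24*r + 41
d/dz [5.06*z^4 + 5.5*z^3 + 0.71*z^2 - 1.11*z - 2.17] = 20.24*z^3 + 16.5*z^2 + 1.42*z - 1.11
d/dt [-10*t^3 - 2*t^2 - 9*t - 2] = -30*t^2 - 4*t - 9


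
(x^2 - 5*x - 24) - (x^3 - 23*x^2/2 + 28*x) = -x^3 + 25*x^2/2 - 33*x - 24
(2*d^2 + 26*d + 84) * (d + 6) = 2*d^3 + 38*d^2 + 240*d + 504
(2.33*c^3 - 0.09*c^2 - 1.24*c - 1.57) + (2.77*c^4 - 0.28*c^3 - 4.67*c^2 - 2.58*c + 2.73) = 2.77*c^4 + 2.05*c^3 - 4.76*c^2 - 3.82*c + 1.16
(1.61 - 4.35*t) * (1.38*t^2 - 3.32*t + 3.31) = -6.003*t^3 + 16.6638*t^2 - 19.7437*t + 5.3291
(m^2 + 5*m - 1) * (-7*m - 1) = -7*m^3 - 36*m^2 + 2*m + 1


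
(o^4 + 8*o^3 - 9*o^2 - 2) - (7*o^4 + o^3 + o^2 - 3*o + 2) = -6*o^4 + 7*o^3 - 10*o^2 + 3*o - 4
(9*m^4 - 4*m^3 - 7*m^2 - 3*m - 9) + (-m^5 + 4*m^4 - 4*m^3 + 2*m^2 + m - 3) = -m^5 + 13*m^4 - 8*m^3 - 5*m^2 - 2*m - 12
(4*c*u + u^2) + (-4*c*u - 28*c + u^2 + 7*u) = -28*c + 2*u^2 + 7*u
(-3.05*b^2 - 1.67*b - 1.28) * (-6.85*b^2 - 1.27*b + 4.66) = 20.8925*b^4 + 15.313*b^3 - 3.3241*b^2 - 6.1566*b - 5.9648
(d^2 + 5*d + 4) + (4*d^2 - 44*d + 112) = 5*d^2 - 39*d + 116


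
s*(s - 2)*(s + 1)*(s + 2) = s^4 + s^3 - 4*s^2 - 4*s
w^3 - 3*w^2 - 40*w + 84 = (w - 7)*(w - 2)*(w + 6)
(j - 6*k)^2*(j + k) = j^3 - 11*j^2*k + 24*j*k^2 + 36*k^3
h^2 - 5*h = h*(h - 5)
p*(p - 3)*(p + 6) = p^3 + 3*p^2 - 18*p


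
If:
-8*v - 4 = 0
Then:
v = -1/2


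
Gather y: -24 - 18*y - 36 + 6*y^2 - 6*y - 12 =6*y^2 - 24*y - 72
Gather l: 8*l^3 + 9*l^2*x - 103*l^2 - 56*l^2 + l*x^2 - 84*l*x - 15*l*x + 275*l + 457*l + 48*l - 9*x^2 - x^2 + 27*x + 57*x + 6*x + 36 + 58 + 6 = 8*l^3 + l^2*(9*x - 159) + l*(x^2 - 99*x + 780) - 10*x^2 + 90*x + 100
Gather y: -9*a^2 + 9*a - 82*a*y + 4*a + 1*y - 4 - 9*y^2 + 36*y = -9*a^2 + 13*a - 9*y^2 + y*(37 - 82*a) - 4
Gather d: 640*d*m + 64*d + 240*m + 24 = d*(640*m + 64) + 240*m + 24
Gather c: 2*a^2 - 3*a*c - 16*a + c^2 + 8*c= 2*a^2 - 16*a + c^2 + c*(8 - 3*a)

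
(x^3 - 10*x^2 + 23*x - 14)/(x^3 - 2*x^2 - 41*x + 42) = (x - 2)/(x + 6)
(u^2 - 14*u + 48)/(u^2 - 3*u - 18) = (u - 8)/(u + 3)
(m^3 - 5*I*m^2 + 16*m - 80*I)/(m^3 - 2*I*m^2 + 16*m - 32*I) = (m - 5*I)/(m - 2*I)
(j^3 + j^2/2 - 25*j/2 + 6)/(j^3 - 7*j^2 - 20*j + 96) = (j - 1/2)/(j - 8)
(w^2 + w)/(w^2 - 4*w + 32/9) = 9*w*(w + 1)/(9*w^2 - 36*w + 32)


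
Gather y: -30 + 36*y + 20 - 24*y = 12*y - 10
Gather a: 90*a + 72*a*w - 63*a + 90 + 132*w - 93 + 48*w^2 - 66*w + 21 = a*(72*w + 27) + 48*w^2 + 66*w + 18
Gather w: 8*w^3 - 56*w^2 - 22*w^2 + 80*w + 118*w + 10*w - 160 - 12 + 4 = 8*w^3 - 78*w^2 + 208*w - 168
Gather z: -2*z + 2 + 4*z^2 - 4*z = 4*z^2 - 6*z + 2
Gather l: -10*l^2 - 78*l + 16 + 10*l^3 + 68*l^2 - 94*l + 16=10*l^3 + 58*l^2 - 172*l + 32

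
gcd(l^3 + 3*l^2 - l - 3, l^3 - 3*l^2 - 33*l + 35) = l - 1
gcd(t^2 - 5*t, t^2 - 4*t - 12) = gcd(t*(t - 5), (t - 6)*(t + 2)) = 1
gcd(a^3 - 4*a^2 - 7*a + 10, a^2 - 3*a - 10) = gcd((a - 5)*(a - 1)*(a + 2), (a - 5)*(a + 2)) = a^2 - 3*a - 10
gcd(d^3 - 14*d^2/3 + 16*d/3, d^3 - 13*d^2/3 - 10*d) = d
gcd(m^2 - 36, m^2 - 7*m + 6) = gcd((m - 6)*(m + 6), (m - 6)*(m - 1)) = m - 6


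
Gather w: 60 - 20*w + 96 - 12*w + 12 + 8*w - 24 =144 - 24*w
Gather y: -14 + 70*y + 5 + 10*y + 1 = 80*y - 8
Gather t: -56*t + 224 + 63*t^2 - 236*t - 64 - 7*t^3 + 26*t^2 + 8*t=-7*t^3 + 89*t^2 - 284*t + 160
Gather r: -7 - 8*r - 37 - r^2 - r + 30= -r^2 - 9*r - 14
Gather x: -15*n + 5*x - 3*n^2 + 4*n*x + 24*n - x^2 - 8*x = -3*n^2 + 9*n - x^2 + x*(4*n - 3)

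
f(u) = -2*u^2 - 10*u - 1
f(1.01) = -13.14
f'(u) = -4*u - 10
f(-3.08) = 10.83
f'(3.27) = -23.08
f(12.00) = -409.00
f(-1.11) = 7.64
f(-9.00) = -73.00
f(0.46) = -6.02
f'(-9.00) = 26.00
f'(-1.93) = -2.28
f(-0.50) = 3.50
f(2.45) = -37.50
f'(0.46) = -11.84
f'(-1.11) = -5.56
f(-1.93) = 10.85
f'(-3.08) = 2.32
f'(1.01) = -14.04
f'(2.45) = -19.80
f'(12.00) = -58.00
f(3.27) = -55.09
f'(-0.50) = -8.00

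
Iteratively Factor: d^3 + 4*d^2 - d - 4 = (d - 1)*(d^2 + 5*d + 4) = (d - 1)*(d + 1)*(d + 4)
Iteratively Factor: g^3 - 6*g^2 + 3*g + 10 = (g + 1)*(g^2 - 7*g + 10) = (g - 5)*(g + 1)*(g - 2)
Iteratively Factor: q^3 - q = (q + 1)*(q^2 - q) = q*(q + 1)*(q - 1)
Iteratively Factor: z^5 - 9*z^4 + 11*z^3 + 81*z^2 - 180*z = (z - 5)*(z^4 - 4*z^3 - 9*z^2 + 36*z) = (z - 5)*(z - 3)*(z^3 - z^2 - 12*z) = z*(z - 5)*(z - 3)*(z^2 - z - 12) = z*(z - 5)*(z - 4)*(z - 3)*(z + 3)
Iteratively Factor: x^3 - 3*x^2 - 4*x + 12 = (x + 2)*(x^2 - 5*x + 6) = (x - 3)*(x + 2)*(x - 2)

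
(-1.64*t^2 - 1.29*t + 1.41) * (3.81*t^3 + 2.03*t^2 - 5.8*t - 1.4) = -6.2484*t^5 - 8.2441*t^4 + 12.2654*t^3 + 12.6403*t^2 - 6.372*t - 1.974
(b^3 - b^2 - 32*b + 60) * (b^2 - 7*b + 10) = b^5 - 8*b^4 - 15*b^3 + 274*b^2 - 740*b + 600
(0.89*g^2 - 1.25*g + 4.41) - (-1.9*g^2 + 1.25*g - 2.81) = 2.79*g^2 - 2.5*g + 7.22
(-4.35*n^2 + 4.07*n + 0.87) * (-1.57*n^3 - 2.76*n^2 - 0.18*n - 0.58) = 6.8295*n^5 + 5.6161*n^4 - 11.8161*n^3 - 0.6108*n^2 - 2.5172*n - 0.5046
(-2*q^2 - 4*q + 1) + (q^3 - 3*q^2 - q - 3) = q^3 - 5*q^2 - 5*q - 2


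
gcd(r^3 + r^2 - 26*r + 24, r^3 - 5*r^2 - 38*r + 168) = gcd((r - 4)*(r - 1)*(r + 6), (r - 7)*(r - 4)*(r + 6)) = r^2 + 2*r - 24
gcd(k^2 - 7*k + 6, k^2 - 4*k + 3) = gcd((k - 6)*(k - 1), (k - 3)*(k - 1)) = k - 1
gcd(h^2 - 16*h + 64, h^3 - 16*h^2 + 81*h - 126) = 1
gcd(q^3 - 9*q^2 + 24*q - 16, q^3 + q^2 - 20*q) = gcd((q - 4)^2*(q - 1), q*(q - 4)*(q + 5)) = q - 4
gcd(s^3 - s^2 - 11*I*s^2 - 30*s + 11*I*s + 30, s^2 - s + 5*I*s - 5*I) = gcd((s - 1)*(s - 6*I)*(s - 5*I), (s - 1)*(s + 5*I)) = s - 1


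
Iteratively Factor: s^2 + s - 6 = (s - 2)*(s + 3)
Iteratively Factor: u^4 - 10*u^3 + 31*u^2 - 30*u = (u)*(u^3 - 10*u^2 + 31*u - 30) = u*(u - 2)*(u^2 - 8*u + 15) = u*(u - 5)*(u - 2)*(u - 3)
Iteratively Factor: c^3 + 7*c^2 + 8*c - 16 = (c - 1)*(c^2 + 8*c + 16) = (c - 1)*(c + 4)*(c + 4)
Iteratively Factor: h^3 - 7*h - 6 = (h + 1)*(h^2 - h - 6) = (h - 3)*(h + 1)*(h + 2)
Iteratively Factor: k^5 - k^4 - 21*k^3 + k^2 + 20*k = (k - 1)*(k^4 - 21*k^2 - 20*k) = (k - 1)*(k + 1)*(k^3 - k^2 - 20*k) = k*(k - 1)*(k + 1)*(k^2 - k - 20) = k*(k - 1)*(k + 1)*(k + 4)*(k - 5)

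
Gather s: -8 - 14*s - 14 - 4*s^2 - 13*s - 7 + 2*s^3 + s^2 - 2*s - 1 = 2*s^3 - 3*s^2 - 29*s - 30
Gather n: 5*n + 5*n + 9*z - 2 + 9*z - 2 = 10*n + 18*z - 4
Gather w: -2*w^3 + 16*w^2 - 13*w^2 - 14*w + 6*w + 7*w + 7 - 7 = -2*w^3 + 3*w^2 - w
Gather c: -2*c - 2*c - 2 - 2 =-4*c - 4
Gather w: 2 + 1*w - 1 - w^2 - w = 1 - w^2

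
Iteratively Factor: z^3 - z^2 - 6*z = (z)*(z^2 - z - 6) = z*(z + 2)*(z - 3)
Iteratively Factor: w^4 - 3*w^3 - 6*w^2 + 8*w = (w)*(w^3 - 3*w^2 - 6*w + 8) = w*(w - 1)*(w^2 - 2*w - 8) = w*(w - 1)*(w + 2)*(w - 4)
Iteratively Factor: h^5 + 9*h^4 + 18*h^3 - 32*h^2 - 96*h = (h + 4)*(h^4 + 5*h^3 - 2*h^2 - 24*h) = (h + 3)*(h + 4)*(h^3 + 2*h^2 - 8*h) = h*(h + 3)*(h + 4)*(h^2 + 2*h - 8) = h*(h - 2)*(h + 3)*(h + 4)*(h + 4)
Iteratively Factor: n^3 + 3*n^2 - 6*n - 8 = (n + 1)*(n^2 + 2*n - 8) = (n + 1)*(n + 4)*(n - 2)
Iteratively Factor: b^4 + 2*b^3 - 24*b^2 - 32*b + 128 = (b + 4)*(b^3 - 2*b^2 - 16*b + 32) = (b - 4)*(b + 4)*(b^2 + 2*b - 8) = (b - 4)*(b + 4)^2*(b - 2)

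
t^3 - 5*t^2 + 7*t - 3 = (t - 3)*(t - 1)^2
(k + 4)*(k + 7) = k^2 + 11*k + 28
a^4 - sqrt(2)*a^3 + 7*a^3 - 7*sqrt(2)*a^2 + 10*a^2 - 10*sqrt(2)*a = a*(a + 2)*(a + 5)*(a - sqrt(2))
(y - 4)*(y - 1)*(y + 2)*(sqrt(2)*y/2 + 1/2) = sqrt(2)*y^4/2 - 3*sqrt(2)*y^3/2 + y^3/2 - 3*sqrt(2)*y^2 - 3*y^2/2 - 3*y + 4*sqrt(2)*y + 4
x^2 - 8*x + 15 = (x - 5)*(x - 3)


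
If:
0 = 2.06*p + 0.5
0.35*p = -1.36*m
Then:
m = 0.06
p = -0.24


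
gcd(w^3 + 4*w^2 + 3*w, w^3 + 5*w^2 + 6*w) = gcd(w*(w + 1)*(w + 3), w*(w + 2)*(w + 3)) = w^2 + 3*w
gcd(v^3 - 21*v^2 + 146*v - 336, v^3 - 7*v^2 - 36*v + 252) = v^2 - 13*v + 42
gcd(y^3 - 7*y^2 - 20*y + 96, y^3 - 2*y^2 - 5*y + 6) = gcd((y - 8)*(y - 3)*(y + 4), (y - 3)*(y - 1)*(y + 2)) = y - 3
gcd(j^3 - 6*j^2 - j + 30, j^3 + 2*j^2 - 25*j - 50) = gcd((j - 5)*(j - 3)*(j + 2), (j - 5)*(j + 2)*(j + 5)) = j^2 - 3*j - 10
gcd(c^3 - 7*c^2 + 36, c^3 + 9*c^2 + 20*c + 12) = c + 2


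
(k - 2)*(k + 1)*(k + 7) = k^3 + 6*k^2 - 9*k - 14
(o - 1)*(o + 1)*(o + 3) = o^3 + 3*o^2 - o - 3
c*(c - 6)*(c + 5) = c^3 - c^2 - 30*c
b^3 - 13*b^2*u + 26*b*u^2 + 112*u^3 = (b - 8*u)*(b - 7*u)*(b + 2*u)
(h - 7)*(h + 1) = h^2 - 6*h - 7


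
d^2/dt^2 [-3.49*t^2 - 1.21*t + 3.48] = -6.98000000000000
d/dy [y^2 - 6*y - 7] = 2*y - 6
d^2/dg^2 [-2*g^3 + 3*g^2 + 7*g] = 6 - 12*g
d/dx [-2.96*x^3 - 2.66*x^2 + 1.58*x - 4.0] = -8.88*x^2 - 5.32*x + 1.58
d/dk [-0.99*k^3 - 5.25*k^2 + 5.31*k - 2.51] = -2.97*k^2 - 10.5*k + 5.31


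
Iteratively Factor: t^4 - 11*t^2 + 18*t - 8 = (t - 1)*(t^3 + t^2 - 10*t + 8) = (t - 2)*(t - 1)*(t^2 + 3*t - 4) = (t - 2)*(t - 1)^2*(t + 4)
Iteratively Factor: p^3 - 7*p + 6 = (p + 3)*(p^2 - 3*p + 2) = (p - 2)*(p + 3)*(p - 1)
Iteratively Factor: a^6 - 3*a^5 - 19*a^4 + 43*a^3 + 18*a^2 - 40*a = (a + 1)*(a^5 - 4*a^4 - 15*a^3 + 58*a^2 - 40*a) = a*(a + 1)*(a^4 - 4*a^3 - 15*a^2 + 58*a - 40) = a*(a - 2)*(a + 1)*(a^3 - 2*a^2 - 19*a + 20) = a*(a - 2)*(a + 1)*(a + 4)*(a^2 - 6*a + 5) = a*(a - 5)*(a - 2)*(a + 1)*(a + 4)*(a - 1)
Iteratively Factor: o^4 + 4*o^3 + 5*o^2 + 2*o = (o + 2)*(o^3 + 2*o^2 + o) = o*(o + 2)*(o^2 + 2*o + 1) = o*(o + 1)*(o + 2)*(o + 1)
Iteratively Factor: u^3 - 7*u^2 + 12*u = (u - 4)*(u^2 - 3*u) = (u - 4)*(u - 3)*(u)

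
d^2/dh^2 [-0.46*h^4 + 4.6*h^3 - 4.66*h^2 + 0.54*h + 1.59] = -5.52*h^2 + 27.6*h - 9.32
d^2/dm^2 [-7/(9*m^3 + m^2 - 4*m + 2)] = 14*((27*m + 1)*(9*m^3 + m^2 - 4*m + 2) - (27*m^2 + 2*m - 4)^2)/(9*m^3 + m^2 - 4*m + 2)^3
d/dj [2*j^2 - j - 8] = 4*j - 1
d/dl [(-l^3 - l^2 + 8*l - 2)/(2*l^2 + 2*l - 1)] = (-2*l^4 - 4*l^3 - 15*l^2 + 10*l - 4)/(4*l^4 + 8*l^3 - 4*l + 1)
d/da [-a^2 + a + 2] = 1 - 2*a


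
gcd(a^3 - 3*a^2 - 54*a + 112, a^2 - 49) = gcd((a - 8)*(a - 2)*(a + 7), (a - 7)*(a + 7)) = a + 7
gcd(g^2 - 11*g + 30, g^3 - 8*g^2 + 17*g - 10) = g - 5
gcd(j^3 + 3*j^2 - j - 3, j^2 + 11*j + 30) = 1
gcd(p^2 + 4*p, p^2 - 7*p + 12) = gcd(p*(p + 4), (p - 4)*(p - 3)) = 1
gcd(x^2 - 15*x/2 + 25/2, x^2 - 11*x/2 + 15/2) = x - 5/2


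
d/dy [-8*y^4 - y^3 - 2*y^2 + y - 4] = -32*y^3 - 3*y^2 - 4*y + 1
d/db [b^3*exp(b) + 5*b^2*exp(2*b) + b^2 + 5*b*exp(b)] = b^3*exp(b) + 10*b^2*exp(2*b) + 3*b^2*exp(b) + 10*b*exp(2*b) + 5*b*exp(b) + 2*b + 5*exp(b)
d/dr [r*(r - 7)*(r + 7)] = 3*r^2 - 49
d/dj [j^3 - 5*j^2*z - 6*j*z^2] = 3*j^2 - 10*j*z - 6*z^2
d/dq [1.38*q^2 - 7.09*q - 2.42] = 2.76*q - 7.09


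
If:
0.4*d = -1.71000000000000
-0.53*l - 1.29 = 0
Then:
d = -4.28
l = -2.43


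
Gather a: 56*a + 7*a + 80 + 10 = 63*a + 90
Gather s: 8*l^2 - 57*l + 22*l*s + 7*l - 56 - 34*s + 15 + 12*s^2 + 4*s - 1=8*l^2 - 50*l + 12*s^2 + s*(22*l - 30) - 42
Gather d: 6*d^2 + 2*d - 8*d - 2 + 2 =6*d^2 - 6*d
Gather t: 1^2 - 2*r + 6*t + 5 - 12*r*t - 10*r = -12*r + t*(6 - 12*r) + 6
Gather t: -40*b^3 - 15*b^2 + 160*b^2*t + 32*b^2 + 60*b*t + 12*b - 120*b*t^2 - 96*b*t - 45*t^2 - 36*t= -40*b^3 + 17*b^2 + 12*b + t^2*(-120*b - 45) + t*(160*b^2 - 36*b - 36)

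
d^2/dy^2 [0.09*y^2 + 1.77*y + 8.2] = 0.180000000000000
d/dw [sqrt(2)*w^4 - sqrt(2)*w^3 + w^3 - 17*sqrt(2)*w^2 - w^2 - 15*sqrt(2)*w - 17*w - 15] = 4*sqrt(2)*w^3 - 3*sqrt(2)*w^2 + 3*w^2 - 34*sqrt(2)*w - 2*w - 15*sqrt(2) - 17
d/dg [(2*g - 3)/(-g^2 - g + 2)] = (-2*g^2 - 2*g + (2*g - 3)*(2*g + 1) + 4)/(g^2 + g - 2)^2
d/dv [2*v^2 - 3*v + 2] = 4*v - 3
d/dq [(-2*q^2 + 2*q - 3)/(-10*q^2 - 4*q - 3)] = 2*(14*q^2 - 24*q - 9)/(100*q^4 + 80*q^3 + 76*q^2 + 24*q + 9)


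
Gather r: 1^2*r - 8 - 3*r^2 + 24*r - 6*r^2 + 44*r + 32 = -9*r^2 + 69*r + 24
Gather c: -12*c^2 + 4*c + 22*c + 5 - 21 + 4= -12*c^2 + 26*c - 12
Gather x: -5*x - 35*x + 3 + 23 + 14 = 40 - 40*x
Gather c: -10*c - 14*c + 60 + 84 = 144 - 24*c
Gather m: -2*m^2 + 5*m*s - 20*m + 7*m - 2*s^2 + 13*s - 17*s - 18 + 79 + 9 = -2*m^2 + m*(5*s - 13) - 2*s^2 - 4*s + 70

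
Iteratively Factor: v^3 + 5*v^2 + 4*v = (v + 4)*(v^2 + v) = (v + 1)*(v + 4)*(v)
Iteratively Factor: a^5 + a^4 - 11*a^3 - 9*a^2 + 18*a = (a - 1)*(a^4 + 2*a^3 - 9*a^2 - 18*a) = (a - 3)*(a - 1)*(a^3 + 5*a^2 + 6*a) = a*(a - 3)*(a - 1)*(a^2 + 5*a + 6) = a*(a - 3)*(a - 1)*(a + 2)*(a + 3)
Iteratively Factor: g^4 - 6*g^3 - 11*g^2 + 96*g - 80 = (g - 1)*(g^3 - 5*g^2 - 16*g + 80) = (g - 4)*(g - 1)*(g^2 - g - 20) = (g - 4)*(g - 1)*(g + 4)*(g - 5)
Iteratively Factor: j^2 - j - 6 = (j + 2)*(j - 3)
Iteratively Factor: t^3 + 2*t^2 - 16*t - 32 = (t + 2)*(t^2 - 16) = (t + 2)*(t + 4)*(t - 4)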